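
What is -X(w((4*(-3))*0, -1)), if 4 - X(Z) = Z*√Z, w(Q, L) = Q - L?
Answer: -3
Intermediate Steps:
X(Z) = 4 - Z^(3/2) (X(Z) = 4 - Z*√Z = 4 - Z^(3/2))
-X(w((4*(-3))*0, -1)) = -(4 - ((4*(-3))*0 - 1*(-1))^(3/2)) = -(4 - (-12*0 + 1)^(3/2)) = -(4 - (0 + 1)^(3/2)) = -(4 - 1^(3/2)) = -(4 - 1*1) = -(4 - 1) = -1*3 = -3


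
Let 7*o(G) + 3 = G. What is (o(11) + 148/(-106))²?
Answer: 8836/137641 ≈ 0.064196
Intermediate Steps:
o(G) = -3/7 + G/7
(o(11) + 148/(-106))² = ((-3/7 + (⅐)*11) + 148/(-106))² = ((-3/7 + 11/7) + 148*(-1/106))² = (8/7 - 74/53)² = (-94/371)² = 8836/137641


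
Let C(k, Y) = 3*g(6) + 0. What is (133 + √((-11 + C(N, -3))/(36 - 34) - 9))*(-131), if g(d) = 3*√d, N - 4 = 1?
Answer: -17423 - 131*I*√(58 - 18*√6)/2 ≈ -17423.0 - 244.28*I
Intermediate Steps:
N = 5 (N = 4 + 1 = 5)
C(k, Y) = 9*√6 (C(k, Y) = 3*(3*√6) + 0 = 9*√6 + 0 = 9*√6)
(133 + √((-11 + C(N, -3))/(36 - 34) - 9))*(-131) = (133 + √((-11 + 9*√6)/(36 - 34) - 9))*(-131) = (133 + √((-11 + 9*√6)/2 - 9))*(-131) = (133 + √((-11 + 9*√6)*(½) - 9))*(-131) = (133 + √((-11/2 + 9*√6/2) - 9))*(-131) = (133 + √(-29/2 + 9*√6/2))*(-131) = -17423 - 131*√(-29/2 + 9*√6/2)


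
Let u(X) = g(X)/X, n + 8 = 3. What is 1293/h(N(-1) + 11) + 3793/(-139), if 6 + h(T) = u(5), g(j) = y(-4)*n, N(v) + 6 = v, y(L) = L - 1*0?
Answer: -187313/278 ≈ -673.79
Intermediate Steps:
y(L) = L (y(L) = L + 0 = L)
n = -5 (n = -8 + 3 = -5)
N(v) = -6 + v
g(j) = 20 (g(j) = -4*(-5) = 20)
u(X) = 20/X
h(T) = -2 (h(T) = -6 + 20/5 = -6 + 20*(⅕) = -6 + 4 = -2)
1293/h(N(-1) + 11) + 3793/(-139) = 1293/(-2) + 3793/(-139) = 1293*(-½) + 3793*(-1/139) = -1293/2 - 3793/139 = -187313/278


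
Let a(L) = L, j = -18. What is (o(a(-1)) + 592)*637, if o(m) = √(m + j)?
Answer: 377104 + 637*I*√19 ≈ 3.771e+5 + 2776.6*I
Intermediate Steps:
o(m) = √(-18 + m) (o(m) = √(m - 18) = √(-18 + m))
(o(a(-1)) + 592)*637 = (√(-18 - 1) + 592)*637 = (√(-19) + 592)*637 = (I*√19 + 592)*637 = (592 + I*√19)*637 = 377104 + 637*I*√19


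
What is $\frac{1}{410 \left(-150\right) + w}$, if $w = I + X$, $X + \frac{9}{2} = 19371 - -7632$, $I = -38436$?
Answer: $- \frac{2}{145875} \approx -1.371 \cdot 10^{-5}$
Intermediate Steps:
$X = \frac{53997}{2}$ ($X = - \frac{9}{2} + \left(19371 - -7632\right) = - \frac{9}{2} + \left(19371 + 7632\right) = - \frac{9}{2} + 27003 = \frac{53997}{2} \approx 26999.0$)
$w = - \frac{22875}{2}$ ($w = -38436 + \frac{53997}{2} = - \frac{22875}{2} \approx -11438.0$)
$\frac{1}{410 \left(-150\right) + w} = \frac{1}{410 \left(-150\right) - \frac{22875}{2}} = \frac{1}{-61500 - \frac{22875}{2}} = \frac{1}{- \frac{145875}{2}} = - \frac{2}{145875}$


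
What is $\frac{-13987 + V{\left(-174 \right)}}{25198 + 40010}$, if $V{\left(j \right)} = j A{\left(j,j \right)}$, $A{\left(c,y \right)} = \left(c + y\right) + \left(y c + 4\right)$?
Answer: $- \frac{5222155}{65208} \approx -80.085$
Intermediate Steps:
$A{\left(c,y \right)} = 4 + c + y + c y$ ($A{\left(c,y \right)} = \left(c + y\right) + \left(c y + 4\right) = \left(c + y\right) + \left(4 + c y\right) = 4 + c + y + c y$)
$V{\left(j \right)} = j \left(4 + j^{2} + 2 j\right)$ ($V{\left(j \right)} = j \left(4 + j + j + j j\right) = j \left(4 + j + j + j^{2}\right) = j \left(4 + j^{2} + 2 j\right)$)
$\frac{-13987 + V{\left(-174 \right)}}{25198 + 40010} = \frac{-13987 - 174 \left(4 + \left(-174\right)^{2} + 2 \left(-174\right)\right)}{25198 + 40010} = \frac{-13987 - 174 \left(4 + 30276 - 348\right)}{65208} = \left(-13987 - 5208168\right) \frac{1}{65208} = \left(-5222155\right) \frac{1}{65208} = - \frac{5222155}{65208}$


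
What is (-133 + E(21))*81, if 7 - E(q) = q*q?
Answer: -45927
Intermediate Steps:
E(q) = 7 - q² (E(q) = 7 - q*q = 7 - q²)
(-133 + E(21))*81 = (-133 + (7 - 1*21²))*81 = (-133 + (7 - 1*441))*81 = (-133 + (7 - 441))*81 = (-133 - 434)*81 = -567*81 = -45927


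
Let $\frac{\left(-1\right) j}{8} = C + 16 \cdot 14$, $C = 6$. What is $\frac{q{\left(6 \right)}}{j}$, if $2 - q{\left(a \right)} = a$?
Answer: $\frac{1}{460} \approx 0.0021739$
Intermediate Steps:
$q{\left(a \right)} = 2 - a$
$j = -1840$ ($j = - 8 \left(6 + 16 \cdot 14\right) = - 8 \left(6 + 224\right) = \left(-8\right) 230 = -1840$)
$\frac{q{\left(6 \right)}}{j} = \frac{2 - 6}{-1840} = \left(2 - 6\right) \left(- \frac{1}{1840}\right) = \left(-4\right) \left(- \frac{1}{1840}\right) = \frac{1}{460}$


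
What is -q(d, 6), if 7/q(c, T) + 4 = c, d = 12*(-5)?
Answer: 7/64 ≈ 0.10938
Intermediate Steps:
d = -60
q(c, T) = 7/(-4 + c)
-q(d, 6) = -7/(-4 - 60) = -7/(-64) = -7*(-1)/64 = -1*(-7/64) = 7/64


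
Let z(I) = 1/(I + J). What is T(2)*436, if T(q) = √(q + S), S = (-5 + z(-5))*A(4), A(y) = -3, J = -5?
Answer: 218*√1730/5 ≈ 1813.5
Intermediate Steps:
z(I) = 1/(-5 + I) (z(I) = 1/(I - 5) = 1/(-5 + I))
S = 153/10 (S = (-5 + 1/(-5 - 5))*(-3) = (-5 + 1/(-10))*(-3) = (-5 - ⅒)*(-3) = -51/10*(-3) = 153/10 ≈ 15.300)
T(q) = √(153/10 + q) (T(q) = √(q + 153/10) = √(153/10 + q))
T(2)*436 = (√(1530 + 100*2)/10)*436 = (√(1530 + 200)/10)*436 = (√1730/10)*436 = 218*√1730/5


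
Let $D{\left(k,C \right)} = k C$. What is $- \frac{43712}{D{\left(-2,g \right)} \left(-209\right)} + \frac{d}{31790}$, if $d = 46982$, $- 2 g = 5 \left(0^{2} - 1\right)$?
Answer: $- \frac{12186439}{302005} \approx -40.352$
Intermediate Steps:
$g = \frac{5}{2}$ ($g = - \frac{5 \left(0^{2} - 1\right)}{2} = - \frac{5 \left(0 - 1\right)}{2} = - \frac{5 \left(-1\right)}{2} = \left(- \frac{1}{2}\right) \left(-5\right) = \frac{5}{2} \approx 2.5$)
$D{\left(k,C \right)} = C k$
$- \frac{43712}{D{\left(-2,g \right)} \left(-209\right)} + \frac{d}{31790} = - \frac{43712}{\frac{5}{2} \left(-2\right) \left(-209\right)} + \frac{46982}{31790} = - \frac{43712}{\left(-5\right) \left(-209\right)} + 46982 \cdot \frac{1}{31790} = - \frac{43712}{1045} + \frac{23491}{15895} = - \frac{12186439}{302005}$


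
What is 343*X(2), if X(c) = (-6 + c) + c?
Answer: -686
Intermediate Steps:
X(c) = -6 + 2*c
343*X(2) = 343*(-6 + 2*2) = 343*(-6 + 4) = 343*(-2) = -686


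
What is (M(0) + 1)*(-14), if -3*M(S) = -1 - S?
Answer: -56/3 ≈ -18.667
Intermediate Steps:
M(S) = 1/3 + S/3 (M(S) = -(-1 - S)/3 = 1/3 + S/3)
(M(0) + 1)*(-14) = ((1/3 + (1/3)*0) + 1)*(-14) = ((1/3 + 0) + 1)*(-14) = (1/3 + 1)*(-14) = (4/3)*(-14) = -56/3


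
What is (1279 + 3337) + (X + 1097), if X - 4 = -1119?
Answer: 4598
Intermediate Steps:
X = -1115 (X = 4 - 1119 = -1115)
(1279 + 3337) + (X + 1097) = (1279 + 3337) + (-1115 + 1097) = 4616 - 18 = 4598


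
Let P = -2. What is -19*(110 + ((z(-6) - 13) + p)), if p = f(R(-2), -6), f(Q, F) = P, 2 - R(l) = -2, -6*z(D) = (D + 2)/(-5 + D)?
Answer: -59527/33 ≈ -1803.8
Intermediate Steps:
z(D) = -(2 + D)/(6*(-5 + D)) (z(D) = -(D + 2)/(6*(-5 + D)) = -(2 + D)/(6*(-5 + D)))
R(l) = 4 (R(l) = 2 - 1*(-2) = 2 + 2 = 4)
f(Q, F) = -2
p = -2
-19*(110 + ((z(-6) - 13) + p)) = -19*(110 + (((-2 - 1*(-6))/(6*(-5 - 6)) - 13) - 2)) = -19*(110 + (((1/6)*(-2 + 6)/(-11) - 13) - 2)) = -19*(110 + (((1/6)*(-1/11)*4 - 13) - 2)) = -19*(110 + ((-2/33 - 13) - 2)) = -19*(110 + (-431/33 - 2)) = -19*(110 - 497/33) = -19*3133/33 = -59527/33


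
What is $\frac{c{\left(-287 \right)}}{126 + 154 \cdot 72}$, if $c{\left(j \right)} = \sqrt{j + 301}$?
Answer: $\frac{\sqrt{14}}{11214} \approx 0.00033366$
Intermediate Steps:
$c{\left(j \right)} = \sqrt{301 + j}$
$\frac{c{\left(-287 \right)}}{126 + 154 \cdot 72} = \frac{\sqrt{301 - 287}}{126 + 154 \cdot 72} = \frac{\sqrt{14}}{126 + 11088} = \frac{\sqrt{14}}{11214}$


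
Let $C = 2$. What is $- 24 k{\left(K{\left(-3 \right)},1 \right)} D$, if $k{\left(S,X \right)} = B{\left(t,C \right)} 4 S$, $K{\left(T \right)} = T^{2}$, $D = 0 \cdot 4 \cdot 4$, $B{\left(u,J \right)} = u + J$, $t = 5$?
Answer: $0$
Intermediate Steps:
$B{\left(u,J \right)} = J + u$
$D = 0$ ($D = 0 \cdot 4 = 0$)
$k{\left(S,X \right)} = 28 S$ ($k{\left(S,X \right)} = \left(2 + 5\right) 4 S = 7 \cdot 4 S = 28 S$)
$- 24 k{\left(K{\left(-3 \right)},1 \right)} D = - 24 \cdot 28 \left(-3\right)^{2} \cdot 0 = - 24 \cdot 28 \cdot 9 \cdot 0 = \left(-24\right) 252 \cdot 0 = \left(-6048\right) 0 = 0$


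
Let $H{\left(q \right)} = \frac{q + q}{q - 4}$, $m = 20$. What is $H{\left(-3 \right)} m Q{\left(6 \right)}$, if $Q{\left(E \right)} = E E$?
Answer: $\frac{4320}{7} \approx 617.14$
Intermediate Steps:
$H{\left(q \right)} = \frac{2 q}{-4 + q}$
$Q{\left(E \right)} = E^{2}$
$H{\left(-3 \right)} m Q{\left(6 \right)} = 2 \left(-3\right) \frac{1}{-4 - 3} \cdot 20 \cdot 6^{2} = 2 \left(-3\right) \frac{1}{-7} \cdot 20 \cdot 36 = 2 \left(-3\right) \left(- \frac{1}{7}\right) 20 \cdot 36 = \frac{6}{7} \cdot 20 \cdot 36 = \frac{120}{7} \cdot 36 = \frac{4320}{7}$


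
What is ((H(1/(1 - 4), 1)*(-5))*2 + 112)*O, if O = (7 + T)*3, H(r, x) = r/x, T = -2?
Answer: 1730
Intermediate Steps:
O = 15 (O = (7 - 2)*3 = 5*3 = 15)
((H(1/(1 - 4), 1)*(-5))*2 + 112)*O = (((1/((1 - 4)*1))*(-5))*2 + 112)*15 = (((1/(-3))*(-5))*2 + 112)*15 = ((-⅓*1*(-5))*2 + 112)*15 = (-⅓*(-5)*2 + 112)*15 = ((5/3)*2 + 112)*15 = (10/3 + 112)*15 = (346/3)*15 = 1730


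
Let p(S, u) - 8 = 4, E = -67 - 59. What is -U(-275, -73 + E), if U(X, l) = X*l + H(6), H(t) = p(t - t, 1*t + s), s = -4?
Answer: -54737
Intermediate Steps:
E = -126
p(S, u) = 12 (p(S, u) = 8 + 4 = 12)
H(t) = 12
U(X, l) = 12 + X*l (U(X, l) = X*l + 12 = 12 + X*l)
-U(-275, -73 + E) = -(12 - 275*(-73 - 126)) = -(12 - 275*(-199)) = -(12 + 54725) = -1*54737 = -54737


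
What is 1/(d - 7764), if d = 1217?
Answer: -1/6547 ≈ -0.00015274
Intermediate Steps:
1/(d - 7764) = 1/(1217 - 7764) = 1/(-6547) = -1/6547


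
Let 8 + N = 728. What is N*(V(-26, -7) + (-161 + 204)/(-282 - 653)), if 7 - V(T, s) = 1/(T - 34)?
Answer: 938532/187 ≈ 5018.9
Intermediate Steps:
N = 720 (N = -8 + 728 = 720)
V(T, s) = 7 - 1/(-34 + T) (V(T, s) = 7 - 1/(T - 34) = 7 - 1/(-34 + T))
N*(V(-26, -7) + (-161 + 204)/(-282 - 653)) = 720*((-239 + 7*(-26))/(-34 - 26) + (-161 + 204)/(-282 - 653)) = 720*((-239 - 182)/(-60) + 43/(-935)) = 720*(-1/60*(-421) + 43*(-1/935)) = 720*(421/60 - 43/935) = 720*(78211/11220) = 938532/187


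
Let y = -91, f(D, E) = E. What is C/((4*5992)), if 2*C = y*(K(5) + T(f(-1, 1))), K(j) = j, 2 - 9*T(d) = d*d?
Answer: -299/30816 ≈ -0.0097028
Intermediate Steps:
T(d) = 2/9 - d²/9 (T(d) = 2/9 - d*d/9 = 2/9 - d²/9)
C = -2093/9 (C = (-91*(5 + (2/9 - ⅑*1²)))/2 = (-91*(5 + (2/9 - ⅑*1)))/2 = (-91*(5 + (2/9 - ⅑)))/2 = (-91*(5 + ⅑))/2 = (-91*46/9)/2 = (½)*(-4186/9) = -2093/9 ≈ -232.56)
C/((4*5992)) = -2093/(9*(4*5992)) = -2093/9/23968 = -2093/9*1/23968 = -299/30816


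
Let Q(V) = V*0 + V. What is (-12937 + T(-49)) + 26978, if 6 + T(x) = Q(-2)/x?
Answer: 687717/49 ≈ 14035.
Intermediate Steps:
Q(V) = V (Q(V) = 0 + V = V)
T(x) = -6 - 2/x
(-12937 + T(-49)) + 26978 = (-12937 + (-6 - 2/(-49))) + 26978 = (-12937 + (-6 - 2*(-1/49))) + 26978 = (-12937 + (-6 + 2/49)) + 26978 = (-12937 - 292/49) + 26978 = -634205/49 + 26978 = 687717/49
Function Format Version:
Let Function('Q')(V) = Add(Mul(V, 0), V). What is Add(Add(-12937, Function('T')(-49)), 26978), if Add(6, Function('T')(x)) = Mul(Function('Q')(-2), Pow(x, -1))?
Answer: Rational(687717, 49) ≈ 14035.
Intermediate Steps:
Function('Q')(V) = V (Function('Q')(V) = Add(0, V) = V)
Function('T')(x) = Add(-6, Mul(-2, Pow(x, -1)))
Add(Add(-12937, Function('T')(-49)), 26978) = Add(Add(-12937, Add(-6, Mul(-2, Pow(-49, -1)))), 26978) = Add(Add(-12937, Add(-6, Mul(-2, Rational(-1, 49)))), 26978) = Add(Add(-12937, Add(-6, Rational(2, 49))), 26978) = Add(Add(-12937, Rational(-292, 49)), 26978) = Add(Rational(-634205, 49), 26978) = Rational(687717, 49)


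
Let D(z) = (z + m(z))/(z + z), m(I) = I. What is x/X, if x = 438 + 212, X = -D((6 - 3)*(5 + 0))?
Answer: -650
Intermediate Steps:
D(z) = 1 (D(z) = (z + z)/(z + z) = (2*z)/((2*z)) = (2*z)*(1/(2*z)) = 1)
X = -1 (X = -1*1 = -1)
x = 650
x/X = 650/(-1) = 650*(-1) = -650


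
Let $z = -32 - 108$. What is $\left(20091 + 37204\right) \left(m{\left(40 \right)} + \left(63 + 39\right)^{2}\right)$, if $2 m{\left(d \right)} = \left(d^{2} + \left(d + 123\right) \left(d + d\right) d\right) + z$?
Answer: $15580458530$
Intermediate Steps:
$z = -140$
$m{\left(d \right)} = -70 + \frac{d^{2}}{2} + d^{2} \left(123 + d\right)$ ($m{\left(d \right)} = \frac{\left(d^{2} + \left(d + 123\right) \left(d + d\right) d\right) - 140}{2} = \frac{\left(d^{2} + \left(123 + d\right) 2 d d\right) - 140}{2} = \frac{\left(d^{2} + 2 d \left(123 + d\right) d\right) - 140}{2} = \frac{\left(d^{2} + 2 d^{2} \left(123 + d\right)\right) - 140}{2} = \frac{-140 + d^{2} + 2 d^{2} \left(123 + d\right)}{2} = -70 + \frac{d^{2}}{2} + d^{2} \left(123 + d\right)$)
$\left(20091 + 37204\right) \left(m{\left(40 \right)} + \left(63 + 39\right)^{2}\right) = \left(20091 + 37204\right) \left(\left(-70 + 40^{3} + \frac{247 \cdot 40^{2}}{2}\right) + \left(63 + 39\right)^{2}\right) = 57295 \left(\left(-70 + 64000 + \frac{247}{2} \cdot 1600\right) + 102^{2}\right) = 57295 \left(\left(-70 + 64000 + 197600\right) + 10404\right) = 57295 \left(261530 + 10404\right) = 57295 \cdot 271934 = 15580458530$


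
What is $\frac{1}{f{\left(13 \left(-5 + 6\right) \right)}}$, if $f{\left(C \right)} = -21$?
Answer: $- \frac{1}{21} \approx -0.047619$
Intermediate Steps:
$\frac{1}{f{\left(13 \left(-5 + 6\right) \right)}} = \frac{1}{-21} = - \frac{1}{21}$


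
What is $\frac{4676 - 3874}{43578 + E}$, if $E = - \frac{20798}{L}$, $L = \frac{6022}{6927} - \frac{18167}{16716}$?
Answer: $\frac{1121866873}{194749410449} \approx 0.0057606$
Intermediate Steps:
$L = - \frac{2797673}{12865748}$ ($L = 6022 \cdot \frac{1}{6927} - \frac{18167}{16716} = \frac{6022}{6927} - \frac{18167}{16716} = - \frac{2797673}{12865748} \approx -0.21745$)
$E = \frac{267581826904}{2797673}$ ($E = - \frac{20798}{- \frac{2797673}{12865748}} = \left(-20798\right) \left(- \frac{12865748}{2797673}\right) = \frac{267581826904}{2797673} \approx 95644.0$)
$\frac{4676 - 3874}{43578 + E} = \frac{4676 - 3874}{43578 + \frac{267581826904}{2797673}} = \frac{802}{\frac{389498820898}{2797673}} = 802 \cdot \frac{2797673}{389498820898} = \frac{1121866873}{194749410449}$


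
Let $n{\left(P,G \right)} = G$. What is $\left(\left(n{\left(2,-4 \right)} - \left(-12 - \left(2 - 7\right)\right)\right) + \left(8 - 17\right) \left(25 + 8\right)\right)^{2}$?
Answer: $86436$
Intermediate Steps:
$\left(\left(n{\left(2,-4 \right)} - \left(-12 - \left(2 - 7\right)\right)\right) + \left(8 - 17\right) \left(25 + 8\right)\right)^{2} = \left(\left(-4 - \left(-12 - \left(2 - 7\right)\right)\right) + \left(8 - 17\right) \left(25 + 8\right)\right)^{2} = \left(\left(-4 - \left(-12 - \left(2 - 7\right)\right)\right) - 297\right)^{2} = \left(\left(-4 - \left(-12 - -5\right)\right) - 297\right)^{2} = \left(\left(-4 - \left(-12 + 5\right)\right) - 297\right)^{2} = \left(\left(-4 - -7\right) - 297\right)^{2} = \left(\left(-4 + 7\right) - 297\right)^{2} = \left(3 - 297\right)^{2} = \left(-294\right)^{2} = 86436$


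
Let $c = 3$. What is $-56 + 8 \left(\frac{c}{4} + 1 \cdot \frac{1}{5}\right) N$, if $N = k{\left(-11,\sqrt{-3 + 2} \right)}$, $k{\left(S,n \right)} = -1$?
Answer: $- \frac{318}{5} \approx -63.6$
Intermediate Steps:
$N = -1$
$-56 + 8 \left(\frac{c}{4} + 1 \cdot \frac{1}{5}\right) N = -56 + 8 \left(\frac{3}{4} + 1 \cdot \frac{1}{5}\right) \left(-1\right) = -56 + 8 \left(3 \cdot \frac{1}{4} + 1 \cdot \frac{1}{5}\right) \left(-1\right) = -56 + 8 \left(\frac{3}{4} + \frac{1}{5}\right) \left(-1\right) = -56 + 8 \cdot \frac{19}{20} \left(-1\right) = -56 + \frac{38}{5} \left(-1\right) = -56 - \frac{38}{5} = - \frac{318}{5}$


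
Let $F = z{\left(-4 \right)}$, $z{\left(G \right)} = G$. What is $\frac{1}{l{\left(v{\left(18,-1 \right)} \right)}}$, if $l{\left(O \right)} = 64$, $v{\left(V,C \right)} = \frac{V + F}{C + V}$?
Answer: $\frac{1}{64} \approx 0.015625$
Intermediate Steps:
$F = -4$
$v{\left(V,C \right)} = \frac{-4 + V}{C + V}$ ($v{\left(V,C \right)} = \frac{V - 4}{C + V} = \frac{-4 + V}{C + V}$)
$\frac{1}{l{\left(v{\left(18,-1 \right)} \right)}} = \frac{1}{64}$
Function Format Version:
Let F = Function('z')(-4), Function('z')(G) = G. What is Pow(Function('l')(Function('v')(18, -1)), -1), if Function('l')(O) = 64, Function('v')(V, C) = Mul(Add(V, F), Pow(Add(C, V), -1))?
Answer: Rational(1, 64) ≈ 0.015625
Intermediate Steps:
F = -4
Function('v')(V, C) = Mul(Pow(Add(C, V), -1), Add(-4, V)) (Function('v')(V, C) = Mul(Add(V, -4), Pow(Add(C, V), -1)) = Mul(Add(-4, V), Pow(Add(C, V), -1)) = Mul(Pow(Add(C, V), -1), Add(-4, V)))
Pow(Function('l')(Function('v')(18, -1)), -1) = Pow(64, -1) = Rational(1, 64)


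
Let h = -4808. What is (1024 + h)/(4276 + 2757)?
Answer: -3784/7033 ≈ -0.53804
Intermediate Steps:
(1024 + h)/(4276 + 2757) = (1024 - 4808)/(4276 + 2757) = -3784/7033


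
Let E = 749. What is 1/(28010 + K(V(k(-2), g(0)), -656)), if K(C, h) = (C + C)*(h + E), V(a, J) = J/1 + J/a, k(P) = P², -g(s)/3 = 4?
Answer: 1/25220 ≈ 3.9651e-5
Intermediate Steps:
g(s) = -12 (g(s) = -3*4 = -12)
V(a, J) = J + J/a (V(a, J) = J*1 + J/a = J + J/a)
K(C, h) = 2*C*(749 + h) (K(C, h) = (C + C)*(h + 749) = (2*C)*(749 + h) = 2*C*(749 + h))
1/(28010 + K(V(k(-2), g(0)), -656)) = 1/(28010 + 2*(-12 - 12/((-2)²))*(749 - 656)) = 1/(28010 + 2*(-12 - 12/4)*93) = 1/(28010 + 2*(-12 - 12*¼)*93) = 1/(28010 + 2*(-12 - 3)*93) = 1/(28010 + 2*(-15)*93) = 1/(28010 - 2790) = 1/25220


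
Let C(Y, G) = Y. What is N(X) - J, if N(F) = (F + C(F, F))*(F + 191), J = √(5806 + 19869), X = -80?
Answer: -17760 - 5*√1027 ≈ -17920.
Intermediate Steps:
J = 5*√1027 (J = √25675 = 5*√1027 ≈ 160.23)
N(F) = 2*F*(191 + F) (N(F) = (F + F)*(F + 191) = (2*F)*(191 + F) = 2*F*(191 + F))
N(X) - J = 2*(-80)*(191 - 80) - 5*√1027 = 2*(-80)*111 - 5*√1027 = -17760 - 5*√1027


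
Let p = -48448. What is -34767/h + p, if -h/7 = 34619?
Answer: -11740514417/242333 ≈ -48448.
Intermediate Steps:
h = -242333 (h = -7*34619 = -242333)
-34767/h + p = -34767/(-242333) - 48448 = -34767*(-1/242333) - 48448 = 34767/242333 - 48448 = -11740514417/242333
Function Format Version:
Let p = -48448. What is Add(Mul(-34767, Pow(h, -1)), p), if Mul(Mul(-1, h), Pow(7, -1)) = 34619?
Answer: Rational(-11740514417, 242333) ≈ -48448.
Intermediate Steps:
h = -242333 (h = Mul(-7, 34619) = -242333)
Add(Mul(-34767, Pow(h, -1)), p) = Add(Mul(-34767, Pow(-242333, -1)), -48448) = Add(Mul(-34767, Rational(-1, 242333)), -48448) = Add(Rational(34767, 242333), -48448) = Rational(-11740514417, 242333)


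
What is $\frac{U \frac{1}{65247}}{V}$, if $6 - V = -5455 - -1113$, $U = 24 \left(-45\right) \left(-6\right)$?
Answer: $\frac{540}{23641163} \approx 2.2842 \cdot 10^{-5}$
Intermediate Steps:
$U = 6480$ ($U = \left(-1080\right) \left(-6\right) = 6480$)
$V = 4348$ ($V = 6 - \left(-5455 - -1113\right) = 6 - \left(-5455 + 1113\right) = 6 - -4342 = 6 + 4342 = 4348$)
$\frac{U \frac{1}{65247}}{V} = \frac{6480 \cdot \frac{1}{65247}}{4348} = 6480 \cdot \frac{1}{65247} \cdot \frac{1}{4348} = \frac{2160}{21749} \cdot \frac{1}{4348} = \frac{540}{23641163}$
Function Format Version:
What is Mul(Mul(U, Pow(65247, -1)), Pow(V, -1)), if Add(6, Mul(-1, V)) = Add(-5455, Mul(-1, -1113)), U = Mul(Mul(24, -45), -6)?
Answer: Rational(540, 23641163) ≈ 2.2842e-5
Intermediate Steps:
U = 6480 (U = Mul(-1080, -6) = 6480)
V = 4348 (V = Add(6, Mul(-1, Add(-5455, Mul(-1, -1113)))) = Add(6, Mul(-1, Add(-5455, 1113))) = Add(6, Mul(-1, -4342)) = Add(6, 4342) = 4348)
Mul(Mul(U, Pow(65247, -1)), Pow(V, -1)) = Mul(Mul(6480, Pow(65247, -1)), Pow(4348, -1)) = Mul(Mul(6480, Rational(1, 65247)), Rational(1, 4348)) = Mul(Rational(2160, 21749), Rational(1, 4348)) = Rational(540, 23641163)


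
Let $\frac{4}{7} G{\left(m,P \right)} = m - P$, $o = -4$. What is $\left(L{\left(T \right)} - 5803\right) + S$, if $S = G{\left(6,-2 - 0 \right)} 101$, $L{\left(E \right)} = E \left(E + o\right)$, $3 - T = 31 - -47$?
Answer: $1536$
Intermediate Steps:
$T = -75$ ($T = 3 - \left(31 - -47\right) = 3 - \left(31 + 47\right) = 3 - 78 = -75$)
$L{\left(E \right)} = E \left(-4 + E\right)$ ($L{\left(E \right)} = E \left(E - 4\right) = E \left(-4 + E\right)$)
$G{\left(m,P \right)} = - \frac{7 P}{4} + \frac{7 m}{4}$ ($G{\left(m,P \right)} = \frac{7 \left(m - P\right)}{4} = - \frac{7 P}{4} + \frac{7 m}{4}$)
$S = 1414$ ($S = \left(- \frac{7 \left(-2 - 0\right)}{4} + \frac{7}{4} \cdot 6\right) 101 = \left(- \frac{7 \left(-2 + 0\right)}{4} + \frac{21}{2}\right) 101 = \left(\left(- \frac{7}{4}\right) \left(-2\right) + \frac{21}{2}\right) 101 = \left(\frac{7}{2} + \frac{21}{2}\right) 101 = 14 \cdot 101 = 1414$)
$\left(L{\left(T \right)} - 5803\right) + S = \left(- 75 \left(-4 - 75\right) - 5803\right) + 1414 = \left(\left(-75\right) \left(-79\right) - 5803\right) + 1414 = \left(5925 - 5803\right) + 1414 = 122 + 1414 = 1536$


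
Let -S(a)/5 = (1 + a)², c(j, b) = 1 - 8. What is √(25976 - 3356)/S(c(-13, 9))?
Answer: -√5655/90 ≈ -0.83555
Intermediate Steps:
c(j, b) = -7
S(a) = -5*(1 + a)²
√(25976 - 3356)/S(c(-13, 9)) = √(25976 - 3356)/((-5*(1 - 7)²)) = √22620/((-5*(-6)²)) = (2*√5655)/((-5*36)) = (2*√5655)/(-180) = (2*√5655)*(-1/180) = -√5655/90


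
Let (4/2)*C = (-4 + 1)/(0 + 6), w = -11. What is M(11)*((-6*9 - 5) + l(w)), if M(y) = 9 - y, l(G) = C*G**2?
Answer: 357/2 ≈ 178.50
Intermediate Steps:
C = -1/4 (C = ((-4 + 1)/(0 + 6))/2 = (-3/6)/2 = (-3*1/6)/2 = (1/2)*(-1/2) = -1/4 ≈ -0.25000)
l(G) = -G**2/4
M(11)*((-6*9 - 5) + l(w)) = (9 - 1*11)*((-6*9 - 5) - 1/4*(-11)**2) = (9 - 11)*((-54 - 5) - 1/4*121) = -2*(-59 - 121/4) = -2*(-357/4) = 357/2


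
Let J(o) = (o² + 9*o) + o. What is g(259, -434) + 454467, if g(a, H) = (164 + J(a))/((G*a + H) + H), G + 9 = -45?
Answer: 6750582983/14854 ≈ 4.5446e+5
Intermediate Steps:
G = -54 (G = -9 - 45 = -54)
J(o) = o² + 10*o
g(a, H) = (164 + a*(10 + a))/(-54*a + 2*H) (g(a, H) = (164 + a*(10 + a))/((-54*a + H) + H) = (164 + a*(10 + a))/((H - 54*a) + H) = (164 + a*(10 + a))/(-54*a + 2*H))
g(259, -434) + 454467 = (164 + 259*(10 + 259))/(2*(-434 - 27*259)) + 454467 = (164 + 259*269)/(2*(-434 - 6993)) + 454467 = (½)*(164 + 69671)/(-7427) + 454467 = (½)*(-1/7427)*69835 + 454467 = -69835/14854 + 454467 = 6750582983/14854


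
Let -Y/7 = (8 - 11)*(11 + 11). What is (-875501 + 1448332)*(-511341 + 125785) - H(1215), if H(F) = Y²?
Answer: -220858642480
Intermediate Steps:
Y = 462 (Y = -7*(8 - 11)*(11 + 11) = -(-21)*22 = -7*(-66) = 462)
H(F) = 213444 (H(F) = 462² = 213444)
(-875501 + 1448332)*(-511341 + 125785) - H(1215) = (-875501 + 1448332)*(-511341 + 125785) - 1*213444 = 572831*(-385556) - 213444 = -220858429036 - 213444 = -220858642480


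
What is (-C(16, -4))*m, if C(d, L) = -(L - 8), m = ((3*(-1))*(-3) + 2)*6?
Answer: -792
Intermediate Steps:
m = 66 (m = (-3*(-3) + 2)*6 = (9 + 2)*6 = 11*6 = 66)
C(d, L) = 8 - L (C(d, L) = -(-8 + L) = 8 - L)
(-C(16, -4))*m = -(8 - 1*(-4))*66 = -(8 + 4)*66 = -1*12*66 = -12*66 = -792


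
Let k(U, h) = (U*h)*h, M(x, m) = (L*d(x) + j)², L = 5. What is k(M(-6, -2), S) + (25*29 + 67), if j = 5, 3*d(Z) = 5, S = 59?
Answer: 5576728/9 ≈ 6.1964e+5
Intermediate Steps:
d(Z) = 5/3 (d(Z) = (⅓)*5 = 5/3)
M(x, m) = 1600/9 (M(x, m) = (5*(5/3) + 5)² = (25/3 + 5)² = (40/3)² = 1600/9)
k(U, h) = U*h²
k(M(-6, -2), S) + (25*29 + 67) = (1600/9)*59² + (25*29 + 67) = (1600/9)*3481 + (725 + 67) = 5569600/9 + 792 = 5576728/9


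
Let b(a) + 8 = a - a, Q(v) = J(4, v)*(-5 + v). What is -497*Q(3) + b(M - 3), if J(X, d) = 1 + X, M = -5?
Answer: 4962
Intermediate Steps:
Q(v) = -25 + 5*v (Q(v) = (1 + 4)*(-5 + v) = 5*(-5 + v) = -25 + 5*v)
b(a) = -8 (b(a) = -8 + (a - a) = -8 + 0 = -8)
-497*Q(3) + b(M - 3) = -497*(-25 + 5*3) - 8 = -497*(-25 + 15) - 8 = -497*(-10) - 8 = 4970 - 8 = 4962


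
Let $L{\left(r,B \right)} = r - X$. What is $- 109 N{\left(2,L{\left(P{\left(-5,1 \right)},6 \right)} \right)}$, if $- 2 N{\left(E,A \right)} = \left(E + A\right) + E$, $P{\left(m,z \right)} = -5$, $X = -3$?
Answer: $109$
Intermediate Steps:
$L{\left(r,B \right)} = 3 + r$ ($L{\left(r,B \right)} = r - -3 = r + 3 = 3 + r$)
$N{\left(E,A \right)} = - E - \frac{A}{2}$ ($N{\left(E,A \right)} = - \frac{\left(E + A\right) + E}{2} = - \frac{\left(A + E\right) + E}{2} = - \frac{A + 2 E}{2} = - E - \frac{A}{2}$)
$- 109 N{\left(2,L{\left(P{\left(-5,1 \right)},6 \right)} \right)} = - 109 \left(\left(-1\right) 2 - \frac{3 - 5}{2}\right) = - 109 \left(-2 - -1\right) = - 109 \left(-2 + 1\right) = \left(-109\right) \left(-1\right) = 109$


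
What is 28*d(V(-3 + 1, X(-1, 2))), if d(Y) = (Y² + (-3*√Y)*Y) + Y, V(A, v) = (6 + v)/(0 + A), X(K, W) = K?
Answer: 105 + 105*I*√10 ≈ 105.0 + 332.04*I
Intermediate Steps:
V(A, v) = (6 + v)/A
d(Y) = Y + Y² - 3*Y^(3/2) (d(Y) = (Y² - 3*Y^(3/2)) + Y = Y + Y² - 3*Y^(3/2))
28*d(V(-3 + 1, X(-1, 2))) = 28*((6 - 1)/(-3 + 1) + ((6 - 1)/(-3 + 1))² - 3*(6 - 1)^(3/2)*(-I*√2/4)) = 28*(5/(-2) + (5/(-2))² - 3*5*√5*(-I*√2/4)) = 28*(-½*5 + (-½*5)² - 3*(-5*I*√10/4)) = 28*(-5/2 + (-5/2)² - (-15)*I*√10/4) = 28*(-5/2 + 25/4 - (-15)*I*√10/4) = 28*(-5/2 + 25/4 + 15*I*√10/4) = 28*(15/4 + 15*I*√10/4) = 105 + 105*I*√10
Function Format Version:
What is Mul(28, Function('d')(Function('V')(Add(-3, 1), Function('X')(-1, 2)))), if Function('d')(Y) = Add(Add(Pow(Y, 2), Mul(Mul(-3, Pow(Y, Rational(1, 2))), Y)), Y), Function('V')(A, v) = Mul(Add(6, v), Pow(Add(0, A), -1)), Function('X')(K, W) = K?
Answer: Add(105, Mul(105, I, Pow(10, Rational(1, 2)))) ≈ Add(105.00, Mul(332.04, I))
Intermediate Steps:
Function('V')(A, v) = Mul(Pow(A, -1), Add(6, v)) (Function('V')(A, v) = Mul(Add(6, v), Pow(A, -1)) = Mul(Pow(A, -1), Add(6, v)))
Function('d')(Y) = Add(Y, Pow(Y, 2), Mul(-3, Pow(Y, Rational(3, 2)))) (Function('d')(Y) = Add(Add(Pow(Y, 2), Mul(-3, Pow(Y, Rational(3, 2)))), Y) = Add(Y, Pow(Y, 2), Mul(-3, Pow(Y, Rational(3, 2)))))
Mul(28, Function('d')(Function('V')(Add(-3, 1), Function('X')(-1, 2)))) = Mul(28, Add(Mul(Pow(Add(-3, 1), -1), Add(6, -1)), Pow(Mul(Pow(Add(-3, 1), -1), Add(6, -1)), 2), Mul(-3, Pow(Mul(Pow(Add(-3, 1), -1), Add(6, -1)), Rational(3, 2))))) = Mul(28, Add(Mul(Pow(-2, -1), 5), Pow(Mul(Pow(-2, -1), 5), 2), Mul(-3, Pow(Mul(Pow(-2, -1), 5), Rational(3, 2))))) = Mul(28, Add(Mul(Rational(-1, 2), 5), Pow(Mul(Rational(-1, 2), 5), 2), Mul(-3, Pow(Mul(Rational(-1, 2), 5), Rational(3, 2))))) = Mul(28, Add(Rational(-5, 2), Pow(Rational(-5, 2), 2), Mul(-3, Pow(Rational(-5, 2), Rational(3, 2))))) = Mul(28, Add(Rational(-5, 2), Rational(25, 4), Mul(-3, Mul(Rational(-5, 4), I, Pow(10, Rational(1, 2)))))) = Mul(28, Add(Rational(-5, 2), Rational(25, 4), Mul(Rational(15, 4), I, Pow(10, Rational(1, 2))))) = Mul(28, Add(Rational(15, 4), Mul(Rational(15, 4), I, Pow(10, Rational(1, 2))))) = Add(105, Mul(105, I, Pow(10, Rational(1, 2))))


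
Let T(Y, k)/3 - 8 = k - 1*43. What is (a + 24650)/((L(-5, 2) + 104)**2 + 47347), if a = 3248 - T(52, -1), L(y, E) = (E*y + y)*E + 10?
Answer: 28006/54403 ≈ 0.51479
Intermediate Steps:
L(y, E) = 10 + E*(y + E*y) (L(y, E) = (y + E*y)*E + 10 = E*(y + E*y) + 10 = 10 + E*(y + E*y))
T(Y, k) = -105 + 3*k (T(Y, k) = 24 + 3*(k - 1*43) = 24 + 3*(k - 43) = 24 + 3*(-43 + k) = 24 + (-129 + 3*k) = -105 + 3*k)
a = 3356 (a = 3248 - (-105 + 3*(-1)) = 3248 - (-105 - 3) = 3248 - 1*(-108) = 3248 + 108 = 3356)
(a + 24650)/((L(-5, 2) + 104)**2 + 47347) = (3356 + 24650)/(((10 + 2*(-5) - 5*2**2) + 104)**2 + 47347) = 28006/(((10 - 10 - 5*4) + 104)**2 + 47347) = 28006/(((10 - 10 - 20) + 104)**2 + 47347) = 28006/((-20 + 104)**2 + 47347) = 28006/(84**2 + 47347) = 28006/(7056 + 47347) = 28006/54403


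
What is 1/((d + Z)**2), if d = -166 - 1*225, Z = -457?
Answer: 1/719104 ≈ 1.3906e-6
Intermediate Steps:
d = -391 (d = -166 - 225 = -391)
1/((d + Z)**2) = 1/((-391 - 457)**2) = 1/((-848)**2) = 1/719104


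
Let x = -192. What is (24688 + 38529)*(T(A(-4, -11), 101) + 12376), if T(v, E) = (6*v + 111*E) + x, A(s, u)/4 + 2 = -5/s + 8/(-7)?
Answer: 1476089857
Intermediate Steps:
A(s, u) = -88/7 - 20/s (A(s, u) = -8 + 4*(-5/s + 8/(-7)) = -8 + 4*(-5/s + 8*(-1/7)) = -8 + 4*(-5/s - 8/7) = -8 + 4*(-8/7 - 5/s) = -8 + (-32/7 - 20/s) = -88/7 - 20/s)
T(v, E) = -192 + 6*v + 111*E (T(v, E) = (6*v + 111*E) - 192 = -192 + 6*v + 111*E)
(24688 + 38529)*(T(A(-4, -11), 101) + 12376) = (24688 + 38529)*((-192 + 6*(-88/7 - 20/(-4)) + 111*101) + 12376) = 63217*((-192 + 6*(-88/7 - 20*(-1/4)) + 11211) + 12376) = 63217*((-192 + 6*(-88/7 + 5) + 11211) + 12376) = 63217*((-192 + 6*(-53/7) + 11211) + 12376) = 63217*((-192 - 318/7 + 11211) + 12376) = 63217*(76815/7 + 12376) = 63217*(163447/7) = 1476089857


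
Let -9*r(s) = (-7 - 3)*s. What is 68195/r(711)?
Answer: 13639/158 ≈ 86.323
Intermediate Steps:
r(s) = 10*s/9 (r(s) = -(-7 - 3)*s/9 = -(-10)*s/9 = 10*s/9)
68195/r(711) = 68195/(((10/9)*711)) = 68195/790 = 68195*(1/790) = 13639/158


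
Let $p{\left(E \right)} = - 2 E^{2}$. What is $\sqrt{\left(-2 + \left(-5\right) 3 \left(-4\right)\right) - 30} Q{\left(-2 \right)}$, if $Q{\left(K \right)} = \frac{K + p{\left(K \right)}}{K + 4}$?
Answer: $- 10 \sqrt{7} \approx -26.458$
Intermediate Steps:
$Q{\left(K \right)} = \frac{K - 2 K^{2}}{4 + K}$ ($Q{\left(K \right)} = \frac{K - 2 K^{2}}{K + 4} = \frac{K - 2 K^{2}}{4 + K}$)
$\sqrt{\left(-2 + \left(-5\right) 3 \left(-4\right)\right) - 30} Q{\left(-2 \right)} = \sqrt{\left(-2 + \left(-5\right) 3 \left(-4\right)\right) - 30} \left(- \frac{2 \left(1 - -4\right)}{4 - 2}\right) = \sqrt{\left(-2 - -60\right) - 30} \left(- \frac{2 \left(1 + 4\right)}{2}\right) = \sqrt{\left(-2 + 60\right) - 30} \left(\left(-2\right) \frac{1}{2} \cdot 5\right) = \sqrt{58 - 30} \left(-5\right) = \sqrt{28} \left(-5\right) = 2 \sqrt{7} \left(-5\right) = - 10 \sqrt{7}$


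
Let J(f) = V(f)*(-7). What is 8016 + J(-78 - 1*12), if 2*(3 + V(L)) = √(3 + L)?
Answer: 8037 - 7*I*√87/2 ≈ 8037.0 - 32.646*I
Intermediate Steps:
V(L) = -3 + √(3 + L)/2
J(f) = 21 - 7*√(3 + f)/2 (J(f) = (-3 + √(3 + f)/2)*(-7) = 21 - 7*√(3 + f)/2)
8016 + J(-78 - 1*12) = 8016 + (21 - 7*√(3 + (-78 - 1*12))/2) = 8016 + (21 - 7*√(3 + (-78 - 12))/2) = 8016 + (21 - 7*√(3 - 90)/2) = 8016 + (21 - 7*I*√87/2) = 8037 - 7*I*√87/2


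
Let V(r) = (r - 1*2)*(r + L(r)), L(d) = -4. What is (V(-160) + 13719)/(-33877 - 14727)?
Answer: -40287/48604 ≈ -0.82888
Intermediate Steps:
V(r) = (-4 + r)*(-2 + r) (V(r) = (r - 1*2)*(r - 4) = (r - 2)*(-4 + r) = (-2 + r)*(-4 + r) = (-4 + r)*(-2 + r))
(V(-160) + 13719)/(-33877 - 14727) = ((8 + (-160)² - 6*(-160)) + 13719)/(-33877 - 14727) = ((8 + 25600 + 960) + 13719)/(-48604) = (26568 + 13719)*(-1/48604) = 40287*(-1/48604) = -40287/48604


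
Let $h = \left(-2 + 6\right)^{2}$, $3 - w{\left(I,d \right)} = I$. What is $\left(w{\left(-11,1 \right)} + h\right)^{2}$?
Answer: $900$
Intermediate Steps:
$w{\left(I,d \right)} = 3 - I$
$h = 16$ ($h = 4^{2} = 16$)
$\left(w{\left(-11,1 \right)} + h\right)^{2} = \left(\left(3 - -11\right) + 16\right)^{2} = \left(\left(3 + 11\right) + 16\right)^{2} = \left(14 + 16\right)^{2} = 30^{2} = 900$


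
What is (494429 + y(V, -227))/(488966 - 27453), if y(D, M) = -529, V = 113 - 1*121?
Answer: 493900/461513 ≈ 1.0702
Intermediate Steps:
V = -8 (V = 113 - 121 = -8)
(494429 + y(V, -227))/(488966 - 27453) = (494429 - 529)/(488966 - 27453) = 493900/461513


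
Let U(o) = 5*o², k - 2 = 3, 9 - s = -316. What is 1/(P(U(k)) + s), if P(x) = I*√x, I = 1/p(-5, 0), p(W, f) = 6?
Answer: 468/152095 - 6*√5/760475 ≈ 0.0030594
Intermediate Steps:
s = 325 (s = 9 - 1*(-316) = 9 + 316 = 325)
k = 5 (k = 2 + 3 = 5)
I = ⅙ (I = 1/6 = ⅙ ≈ 0.16667)
P(x) = √x/6
1/(P(U(k)) + s) = 1/(√(5*5²)/6 + 325) = 1/(√(5*25)/6 + 325) = 1/(√125/6 + 325) = 1/((5*√5)/6 + 325) = 1/(5*√5/6 + 325) = 1/(325 + 5*√5/6)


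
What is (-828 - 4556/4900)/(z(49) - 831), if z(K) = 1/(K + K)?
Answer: 2030878/2035925 ≈ 0.99752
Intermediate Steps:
z(K) = 1/(2*K)
(-828 - 4556/4900)/(z(49) - 831) = (-828 - 4556/4900)/((½)/49 - 831) = (-828 - 4556*1/4900)/((½)*(1/49) - 831) = (-828 - 1139/1225)/(1/98 - 831) = -1015439/(1225*(-81437/98)) = -1015439/1225*(-98/81437) = 2030878/2035925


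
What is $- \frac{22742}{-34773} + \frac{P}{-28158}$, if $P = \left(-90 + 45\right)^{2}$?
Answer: $\frac{189984637}{326379378} \approx 0.5821$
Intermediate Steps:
$P = 2025$ ($P = \left(-45\right)^{2} = 2025$)
$- \frac{22742}{-34773} + \frac{P}{-28158} = - \frac{22742}{-34773} + \frac{2025}{-28158} = \left(-22742\right) \left(- \frac{1}{34773}\right) + 2025 \left(- \frac{1}{28158}\right) = \frac{22742}{34773} - \frac{675}{9386} = \frac{189984637}{326379378}$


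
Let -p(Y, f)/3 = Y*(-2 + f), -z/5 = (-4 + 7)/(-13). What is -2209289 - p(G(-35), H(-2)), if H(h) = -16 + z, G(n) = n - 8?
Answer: -28692506/13 ≈ -2.2071e+6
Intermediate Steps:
G(n) = -8 + n
z = 15/13 (z = -5*(-4 + 7)/(-13) = -15*(-1)/13 = -5*(-3/13) = 15/13 ≈ 1.1538)
H(h) = -193/13 (H(h) = -16 + 15/13 = -193/13)
p(Y, f) = -3*Y*(-2 + f)
-2209289 - p(G(-35), H(-2)) = -2209289 - 3*(-8 - 35)*(2 - 1*(-193/13)) = -2209289 - 3*(-43)*(2 + 193/13) = -2209289 - 3*(-43)*219/13 = -2209289 - 1*(-28251/13) = -2209289 + 28251/13 = -28692506/13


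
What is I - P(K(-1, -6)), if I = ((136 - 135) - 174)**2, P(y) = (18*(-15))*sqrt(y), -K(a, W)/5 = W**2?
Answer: 29929 + 1620*I*sqrt(5) ≈ 29929.0 + 3622.4*I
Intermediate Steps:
K(a, W) = -5*W**2
P(y) = -270*sqrt(y)
I = 29929 (I = (1 - 174)**2 = (-173)**2 = 29929)
I - P(K(-1, -6)) = 29929 - (-270)*sqrt(-5*(-6)**2) = 29929 - (-270)*sqrt(-5*36) = 29929 - (-270)*sqrt(-180) = 29929 - (-270)*6*I*sqrt(5) = 29929 - (-1620)*I*sqrt(5) = 29929 + 1620*I*sqrt(5)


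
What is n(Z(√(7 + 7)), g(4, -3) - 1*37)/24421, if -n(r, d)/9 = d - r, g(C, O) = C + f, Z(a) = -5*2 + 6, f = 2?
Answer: 243/24421 ≈ 0.0099505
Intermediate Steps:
Z(a) = -4 (Z(a) = -10 + 6 = -4)
g(C, O) = 2 + C (g(C, O) = C + 2 = 2 + C)
n(r, d) = -9*d + 9*r (n(r, d) = -9*(d - r) = -9*d + 9*r)
n(Z(√(7 + 7)), g(4, -3) - 1*37)/24421 = (-9*((2 + 4) - 1*37) + 9*(-4))/24421 = (-9*(6 - 37) - 36)*(1/24421) = (-9*(-31) - 36)*(1/24421) = (279 - 36)*(1/24421) = 243*(1/24421) = 243/24421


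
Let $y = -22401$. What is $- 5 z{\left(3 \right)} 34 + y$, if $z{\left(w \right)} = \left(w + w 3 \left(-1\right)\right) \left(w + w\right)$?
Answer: $-16281$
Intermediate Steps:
$z{\left(w \right)} = - 4 w^{2}$ ($z{\left(w \right)} = \left(w + 3 w \left(-1\right)\right) 2 w = \left(w - 3 w\right) 2 w = - 2 w 2 w = - 4 w^{2}$)
$- 5 z{\left(3 \right)} 34 + y = - 5 \left(- 4 \cdot 3^{2}\right) 34 - 22401 = - 5 \left(\left(-4\right) 9\right) 34 - 22401 = \left(-5\right) \left(-36\right) 34 - 22401 = 180 \cdot 34 - 22401 = 6120 - 22401 = -16281$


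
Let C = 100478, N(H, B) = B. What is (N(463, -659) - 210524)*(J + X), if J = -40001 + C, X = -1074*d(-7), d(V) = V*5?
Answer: -20710083261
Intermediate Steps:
d(V) = 5*V
X = 37590 (X = -5370*(-7) = -1074*(-35) = 37590)
J = 60477 (J = -40001 + 100478 = 60477)
(N(463, -659) - 210524)*(J + X) = (-659 - 210524)*(60477 + 37590) = -211183*98067 = -20710083261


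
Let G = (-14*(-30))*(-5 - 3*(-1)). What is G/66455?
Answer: -168/13291 ≈ -0.012640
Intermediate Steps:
G = -840 (G = 420*(-5 + 3) = 420*(-2) = -840)
G/66455 = -840/66455 = -840*1/66455 = -168/13291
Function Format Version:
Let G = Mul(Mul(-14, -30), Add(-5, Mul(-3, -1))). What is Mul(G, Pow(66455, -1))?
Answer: Rational(-168, 13291) ≈ -0.012640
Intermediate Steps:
G = -840 (G = Mul(420, Add(-5, 3)) = Mul(420, -2) = -840)
Mul(G, Pow(66455, -1)) = Mul(-840, Pow(66455, -1)) = Mul(-840, Rational(1, 66455)) = Rational(-168, 13291)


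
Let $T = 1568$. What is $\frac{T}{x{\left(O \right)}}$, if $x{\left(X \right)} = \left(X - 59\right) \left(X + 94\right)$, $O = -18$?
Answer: $- \frac{56}{209} \approx -0.26794$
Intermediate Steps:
$x{\left(X \right)} = \left(-59 + X\right) \left(94 + X\right)$
$\frac{T}{x{\left(O \right)}} = \frac{1568}{-5546 + \left(-18\right)^{2} + 35 \left(-18\right)} = \frac{1568}{-5546 + 324 - 630} = \frac{1568}{-5852} = 1568 \left(- \frac{1}{5852}\right) = - \frac{56}{209}$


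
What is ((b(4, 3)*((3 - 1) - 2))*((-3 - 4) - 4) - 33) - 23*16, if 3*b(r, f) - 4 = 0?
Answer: -401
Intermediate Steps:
b(r, f) = 4/3 (b(r, f) = 4/3 + (⅓)*0 = 4/3 + 0 = 4/3)
((b(4, 3)*((3 - 1) - 2))*((-3 - 4) - 4) - 33) - 23*16 = ((4*((3 - 1) - 2)/3)*((-3 - 4) - 4) - 33) - 23*16 = ((4*(2 - 2)/3)*(-7 - 4) - 33) - 1*368 = (((4/3)*0)*(-11) - 33) - 368 = (0*(-11) - 33) - 368 = (0 - 33) - 368 = -33 - 368 = -401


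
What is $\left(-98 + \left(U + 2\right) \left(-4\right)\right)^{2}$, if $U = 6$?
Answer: $16900$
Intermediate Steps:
$\left(-98 + \left(U + 2\right) \left(-4\right)\right)^{2} = \left(-98 + \left(6 + 2\right) \left(-4\right)\right)^{2} = \left(-98 + 8 \left(-4\right)\right)^{2} = \left(-98 - 32\right)^{2} = \left(-130\right)^{2} = 16900$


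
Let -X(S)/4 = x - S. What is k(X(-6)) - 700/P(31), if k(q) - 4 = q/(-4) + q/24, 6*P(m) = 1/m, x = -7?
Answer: -781181/6 ≈ -1.3020e+5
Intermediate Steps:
P(m) = 1/(6*m)
X(S) = 28 + 4*S (X(S) = -4*(-7 - S) = 28 + 4*S)
k(q) = 4 - 5*q/24 (k(q) = 4 + (q/(-4) + q/24) = 4 + (q*(-1/4) + q*(1/24)) = 4 + (-q/4 + q/24) = 4 - 5*q/24)
k(X(-6)) - 700/P(31) = (4 - 5*(28 + 4*(-6))/24) - 700/((1/6)/31) = (4 - 5*(28 - 24)/24) - 700/((1/6)*(1/31)) = (4 - 5/24*4) - 700/1/186 = (4 - 5/6) - 700*186 = 19/6 - 130200 = -781181/6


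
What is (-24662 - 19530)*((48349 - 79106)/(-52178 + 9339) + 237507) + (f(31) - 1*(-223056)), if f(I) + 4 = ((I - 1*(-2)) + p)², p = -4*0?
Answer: -449626017624661/42839 ≈ -1.0496e+10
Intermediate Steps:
p = 0
f(I) = -4 + (2 + I)² (f(I) = -4 + ((I - 1*(-2)) + 0)² = -4 + ((I + 2) + 0)² = -4 + ((2 + I) + 0)² = -4 + (2 + I)²)
(-24662 - 19530)*((48349 - 79106)/(-52178 + 9339) + 237507) + (f(31) - 1*(-223056)) = (-24662 - 19530)*((48349 - 79106)/(-52178 + 9339) + 237507) + (31*(4 + 31) - 1*(-223056)) = -44192*(-30757/(-42839) + 237507) + (31*35 + 223056) = -44192*(-30757*(-1/42839) + 237507) + (1085 + 223056) = -44192*(30757/42839 + 237507) + 224141 = -44192*10174593130/42839 + 224141 = -449635619600960/42839 + 224141 = -449626017624661/42839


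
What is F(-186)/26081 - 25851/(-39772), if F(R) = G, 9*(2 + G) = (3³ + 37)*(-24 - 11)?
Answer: 5978174203/9335641788 ≈ 0.64036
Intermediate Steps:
G = -2258/9 (G = -2 + ((3³ + 37)*(-24 - 11))/9 = -2 + ((27 + 37)*(-35))/9 = -2 + (64*(-35))/9 = -2 + (⅑)*(-2240) = -2 - 2240/9 = -2258/9 ≈ -250.89)
F(R) = -2258/9
F(-186)/26081 - 25851/(-39772) = -2258/9/26081 - 25851/(-39772) = -2258/9*1/26081 - 25851*(-1/39772) = -2258/234729 + 25851/39772 = 5978174203/9335641788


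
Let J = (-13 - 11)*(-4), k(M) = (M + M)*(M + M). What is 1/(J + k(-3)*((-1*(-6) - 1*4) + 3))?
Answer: 1/276 ≈ 0.0036232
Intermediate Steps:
k(M) = 4*M² (k(M) = (2*M)*(2*M) = 4*M²)
J = 96 (J = -24*(-4) = 96)
1/(J + k(-3)*((-1*(-6) - 1*4) + 3)) = 1/(96 + (4*(-3)²)*((-1*(-6) - 1*4) + 3)) = 1/(96 + (4*9)*((6 - 4) + 3)) = 1/(96 + 36*(2 + 3)) = 1/(96 + 36*5) = 1/(96 + 180) = 1/276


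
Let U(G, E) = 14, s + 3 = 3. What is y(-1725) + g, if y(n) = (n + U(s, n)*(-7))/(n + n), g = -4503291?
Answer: -15536352127/3450 ≈ -4.5033e+6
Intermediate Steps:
s = 0 (s = -3 + 3 = 0)
y(n) = (-98 + n)/(2*n) (y(n) = (n + 14*(-7))/(n + n) = (n - 98)/((2*n)) = (-98 + n)*(1/(2*n)) = (-98 + n)/(2*n))
y(-1725) + g = (½)*(-98 - 1725)/(-1725) - 4503291 = (½)*(-1/1725)*(-1823) - 4503291 = 1823/3450 - 4503291 = -15536352127/3450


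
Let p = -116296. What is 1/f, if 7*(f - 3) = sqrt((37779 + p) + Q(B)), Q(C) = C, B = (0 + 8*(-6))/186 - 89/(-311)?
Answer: 1417227/761233807 - 7*I*sqrt(7298064676766)/761233807 ≈ 0.0018617 - 0.024842*I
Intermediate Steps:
B = 271/9641 (B = (0 - 48)*(1/186) - 89*(-1/311) = -48*1/186 + 89/311 = -8/31 + 89/311 = 271/9641 ≈ 0.028109)
f = 3 + I*sqrt(7298064676766)/67487 (f = 3 + sqrt((37779 - 116296) + 271/9641)/7 = 3 + sqrt(-78517 + 271/9641)/7 = 3 + sqrt(-756982126/9641)/7 = 3 + (I*sqrt(7298064676766)/9641)/7 = 3 + I*sqrt(7298064676766)/67487 ≈ 3.0 + 40.03*I)
1/f = 1/(3 + I*sqrt(7298064676766)/67487)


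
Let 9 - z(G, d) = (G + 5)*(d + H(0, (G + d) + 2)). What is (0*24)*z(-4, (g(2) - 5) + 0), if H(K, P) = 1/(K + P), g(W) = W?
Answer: 0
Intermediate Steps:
z(G, d) = 9 - (5 + G)*(d + 1/(2 + G + d)) (z(G, d) = 9 - (G + 5)*(d + 1/(0 + ((G + d) + 2))) = 9 - (5 + G)*(d + 1/(0 + (2 + G + d))) = 9 - (5 + G)*(d + 1/(2 + G + d)))
(0*24)*z(-4, (g(2) - 5) + 0) = (0*24)*((-5 - 1*(-4) + (2 - 4 + ((2 - 5) + 0))*(9 - 5*((2 - 5) + 0) - 1*(-4)*((2 - 5) + 0)))/(2 - 4 + ((2 - 5) + 0))) = 0*((-5 + 4 + (2 - 4 + (-3 + 0))*(9 - 5*(-3 + 0) - 1*(-4)*(-3 + 0)))/(2 - 4 + (-3 + 0))) = 0*((-5 + 4 + (2 - 4 - 3)*(9 - 5*(-3) - 1*(-4)*(-3)))/(2 - 4 - 3)) = 0*((-5 + 4 - 5*(9 + 15 - 12))/(-5)) = 0*(-(-5 + 4 - 5*12)/5) = 0*(-(-5 + 4 - 60)/5) = 0*(-⅕*(-61)) = 0*(61/5) = 0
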